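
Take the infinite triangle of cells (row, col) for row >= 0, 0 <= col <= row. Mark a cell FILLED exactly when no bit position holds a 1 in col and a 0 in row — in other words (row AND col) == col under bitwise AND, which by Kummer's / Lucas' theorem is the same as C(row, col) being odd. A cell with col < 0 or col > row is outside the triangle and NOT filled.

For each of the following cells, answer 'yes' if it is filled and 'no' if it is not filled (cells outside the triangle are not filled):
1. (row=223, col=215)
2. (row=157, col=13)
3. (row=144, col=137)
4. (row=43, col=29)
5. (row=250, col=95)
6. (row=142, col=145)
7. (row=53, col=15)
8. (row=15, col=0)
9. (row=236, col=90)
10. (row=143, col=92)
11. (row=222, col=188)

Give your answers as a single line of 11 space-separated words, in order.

(223,215): row=0b11011111, col=0b11010111, row AND col = 0b11010111 = 215; 215 == 215 -> filled
(157,13): row=0b10011101, col=0b1101, row AND col = 0b1101 = 13; 13 == 13 -> filled
(144,137): row=0b10010000, col=0b10001001, row AND col = 0b10000000 = 128; 128 != 137 -> empty
(43,29): row=0b101011, col=0b11101, row AND col = 0b1001 = 9; 9 != 29 -> empty
(250,95): row=0b11111010, col=0b1011111, row AND col = 0b1011010 = 90; 90 != 95 -> empty
(142,145): col outside [0, 142] -> not filled
(53,15): row=0b110101, col=0b1111, row AND col = 0b101 = 5; 5 != 15 -> empty
(15,0): row=0b1111, col=0b0, row AND col = 0b0 = 0; 0 == 0 -> filled
(236,90): row=0b11101100, col=0b1011010, row AND col = 0b1001000 = 72; 72 != 90 -> empty
(143,92): row=0b10001111, col=0b1011100, row AND col = 0b1100 = 12; 12 != 92 -> empty
(222,188): row=0b11011110, col=0b10111100, row AND col = 0b10011100 = 156; 156 != 188 -> empty

Answer: yes yes no no no no no yes no no no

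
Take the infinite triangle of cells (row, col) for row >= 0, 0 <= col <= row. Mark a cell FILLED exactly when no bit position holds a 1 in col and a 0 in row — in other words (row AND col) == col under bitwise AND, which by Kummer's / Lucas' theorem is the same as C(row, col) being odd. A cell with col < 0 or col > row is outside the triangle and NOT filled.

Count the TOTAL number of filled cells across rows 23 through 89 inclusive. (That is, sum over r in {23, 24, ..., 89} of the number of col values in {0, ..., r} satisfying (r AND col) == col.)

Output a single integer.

Answer: 904

Derivation:
r23=10111 pc4: +16 =16
r24=11000 pc2: +4 =20
r25=11001 pc3: +8 =28
r26=11010 pc3: +8 =36
r27=11011 pc4: +16 =52
r28=11100 pc3: +8 =60
r29=11101 pc4: +16 =76
r30=11110 pc4: +16 =92
r31=11111 pc5: +32 =124
r32=100000 pc1: +2 =126
r33=100001 pc2: +4 =130
r34=100010 pc2: +4 =134
r35=100011 pc3: +8 =142
r36=100100 pc2: +4 =146
r37=100101 pc3: +8 =154
r38=100110 pc3: +8 =162
r39=100111 pc4: +16 =178
r40=101000 pc2: +4 =182
r41=101001 pc3: +8 =190
r42=101010 pc3: +8 =198
r43=101011 pc4: +16 =214
r44=101100 pc3: +8 =222
r45=101101 pc4: +16 =238
r46=101110 pc4: +16 =254
r47=101111 pc5: +32 =286
r48=110000 pc2: +4 =290
r49=110001 pc3: +8 =298
r50=110010 pc3: +8 =306
r51=110011 pc4: +16 =322
r52=110100 pc3: +8 =330
r53=110101 pc4: +16 =346
r54=110110 pc4: +16 =362
r55=110111 pc5: +32 =394
r56=111000 pc3: +8 =402
r57=111001 pc4: +16 =418
r58=111010 pc4: +16 =434
r59=111011 pc5: +32 =466
r60=111100 pc4: +16 =482
r61=111101 pc5: +32 =514
r62=111110 pc5: +32 =546
r63=111111 pc6: +64 =610
r64=1000000 pc1: +2 =612
r65=1000001 pc2: +4 =616
r66=1000010 pc2: +4 =620
r67=1000011 pc3: +8 =628
r68=1000100 pc2: +4 =632
r69=1000101 pc3: +8 =640
r70=1000110 pc3: +8 =648
r71=1000111 pc4: +16 =664
r72=1001000 pc2: +4 =668
r73=1001001 pc3: +8 =676
r74=1001010 pc3: +8 =684
r75=1001011 pc4: +16 =700
r76=1001100 pc3: +8 =708
r77=1001101 pc4: +16 =724
r78=1001110 pc4: +16 =740
r79=1001111 pc5: +32 =772
r80=1010000 pc2: +4 =776
r81=1010001 pc3: +8 =784
r82=1010010 pc3: +8 =792
r83=1010011 pc4: +16 =808
r84=1010100 pc3: +8 =816
r85=1010101 pc4: +16 =832
r86=1010110 pc4: +16 =848
r87=1010111 pc5: +32 =880
r88=1011000 pc3: +8 =888
r89=1011001 pc4: +16 =904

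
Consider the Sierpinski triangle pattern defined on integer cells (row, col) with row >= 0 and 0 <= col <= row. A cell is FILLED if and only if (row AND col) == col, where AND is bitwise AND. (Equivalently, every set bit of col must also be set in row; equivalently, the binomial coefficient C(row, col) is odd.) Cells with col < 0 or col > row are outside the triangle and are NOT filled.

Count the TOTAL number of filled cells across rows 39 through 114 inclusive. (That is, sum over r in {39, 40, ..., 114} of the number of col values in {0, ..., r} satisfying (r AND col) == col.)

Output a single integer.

r39=100111 pc4: +16 =16
r40=101000 pc2: +4 =20
r41=101001 pc3: +8 =28
r42=101010 pc3: +8 =36
r43=101011 pc4: +16 =52
r44=101100 pc3: +8 =60
r45=101101 pc4: +16 =76
r46=101110 pc4: +16 =92
r47=101111 pc5: +32 =124
r48=110000 pc2: +4 =128
r49=110001 pc3: +8 =136
r50=110010 pc3: +8 =144
r51=110011 pc4: +16 =160
r52=110100 pc3: +8 =168
r53=110101 pc4: +16 =184
r54=110110 pc4: +16 =200
r55=110111 pc5: +32 =232
r56=111000 pc3: +8 =240
r57=111001 pc4: +16 =256
r58=111010 pc4: +16 =272
r59=111011 pc5: +32 =304
r60=111100 pc4: +16 =320
r61=111101 pc5: +32 =352
r62=111110 pc5: +32 =384
r63=111111 pc6: +64 =448
r64=1000000 pc1: +2 =450
r65=1000001 pc2: +4 =454
r66=1000010 pc2: +4 =458
r67=1000011 pc3: +8 =466
r68=1000100 pc2: +4 =470
r69=1000101 pc3: +8 =478
r70=1000110 pc3: +8 =486
r71=1000111 pc4: +16 =502
r72=1001000 pc2: +4 =506
r73=1001001 pc3: +8 =514
r74=1001010 pc3: +8 =522
r75=1001011 pc4: +16 =538
r76=1001100 pc3: +8 =546
r77=1001101 pc4: +16 =562
r78=1001110 pc4: +16 =578
r79=1001111 pc5: +32 =610
r80=1010000 pc2: +4 =614
r81=1010001 pc3: +8 =622
r82=1010010 pc3: +8 =630
r83=1010011 pc4: +16 =646
r84=1010100 pc3: +8 =654
r85=1010101 pc4: +16 =670
r86=1010110 pc4: +16 =686
r87=1010111 pc5: +32 =718
r88=1011000 pc3: +8 =726
r89=1011001 pc4: +16 =742
r90=1011010 pc4: +16 =758
r91=1011011 pc5: +32 =790
r92=1011100 pc4: +16 =806
r93=1011101 pc5: +32 =838
r94=1011110 pc5: +32 =870
r95=1011111 pc6: +64 =934
r96=1100000 pc2: +4 =938
r97=1100001 pc3: +8 =946
r98=1100010 pc3: +8 =954
r99=1100011 pc4: +16 =970
r100=1100100 pc3: +8 =978
r101=1100101 pc4: +16 =994
r102=1100110 pc4: +16 =1010
r103=1100111 pc5: +32 =1042
r104=1101000 pc3: +8 =1050
r105=1101001 pc4: +16 =1066
r106=1101010 pc4: +16 =1082
r107=1101011 pc5: +32 =1114
r108=1101100 pc4: +16 =1130
r109=1101101 pc5: +32 =1162
r110=1101110 pc5: +32 =1194
r111=1101111 pc6: +64 =1258
r112=1110000 pc3: +8 =1266
r113=1110001 pc4: +16 =1282
r114=1110010 pc4: +16 =1298

Answer: 1298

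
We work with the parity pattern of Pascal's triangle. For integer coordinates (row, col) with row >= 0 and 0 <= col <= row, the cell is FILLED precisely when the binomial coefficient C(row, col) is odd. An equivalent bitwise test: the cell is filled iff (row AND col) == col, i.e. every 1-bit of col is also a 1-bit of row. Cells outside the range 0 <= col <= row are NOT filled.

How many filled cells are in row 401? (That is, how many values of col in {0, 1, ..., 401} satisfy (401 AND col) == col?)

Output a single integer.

Answer: 16

Derivation:
401 in binary = 110010001
popcount(401) = number of 1-bits in 110010001 = 4
A col c satisfies (401 AND c) == c iff every set bit of c is also set in 401; each of the 4 set bits of 401 can independently be on or off in c.
count = 2^4 = 16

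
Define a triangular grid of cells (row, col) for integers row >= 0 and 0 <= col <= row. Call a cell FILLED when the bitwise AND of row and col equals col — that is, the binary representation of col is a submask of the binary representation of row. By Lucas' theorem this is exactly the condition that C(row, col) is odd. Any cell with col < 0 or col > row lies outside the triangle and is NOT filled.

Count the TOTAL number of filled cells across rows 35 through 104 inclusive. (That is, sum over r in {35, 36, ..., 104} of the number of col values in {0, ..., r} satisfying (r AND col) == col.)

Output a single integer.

r35=100011 pc3: +8 =8
r36=100100 pc2: +4 =12
r37=100101 pc3: +8 =20
r38=100110 pc3: +8 =28
r39=100111 pc4: +16 =44
r40=101000 pc2: +4 =48
r41=101001 pc3: +8 =56
r42=101010 pc3: +8 =64
r43=101011 pc4: +16 =80
r44=101100 pc3: +8 =88
r45=101101 pc4: +16 =104
r46=101110 pc4: +16 =120
r47=101111 pc5: +32 =152
r48=110000 pc2: +4 =156
r49=110001 pc3: +8 =164
r50=110010 pc3: +8 =172
r51=110011 pc4: +16 =188
r52=110100 pc3: +8 =196
r53=110101 pc4: +16 =212
r54=110110 pc4: +16 =228
r55=110111 pc5: +32 =260
r56=111000 pc3: +8 =268
r57=111001 pc4: +16 =284
r58=111010 pc4: +16 =300
r59=111011 pc5: +32 =332
r60=111100 pc4: +16 =348
r61=111101 pc5: +32 =380
r62=111110 pc5: +32 =412
r63=111111 pc6: +64 =476
r64=1000000 pc1: +2 =478
r65=1000001 pc2: +4 =482
r66=1000010 pc2: +4 =486
r67=1000011 pc3: +8 =494
r68=1000100 pc2: +4 =498
r69=1000101 pc3: +8 =506
r70=1000110 pc3: +8 =514
r71=1000111 pc4: +16 =530
r72=1001000 pc2: +4 =534
r73=1001001 pc3: +8 =542
r74=1001010 pc3: +8 =550
r75=1001011 pc4: +16 =566
r76=1001100 pc3: +8 =574
r77=1001101 pc4: +16 =590
r78=1001110 pc4: +16 =606
r79=1001111 pc5: +32 =638
r80=1010000 pc2: +4 =642
r81=1010001 pc3: +8 =650
r82=1010010 pc3: +8 =658
r83=1010011 pc4: +16 =674
r84=1010100 pc3: +8 =682
r85=1010101 pc4: +16 =698
r86=1010110 pc4: +16 =714
r87=1010111 pc5: +32 =746
r88=1011000 pc3: +8 =754
r89=1011001 pc4: +16 =770
r90=1011010 pc4: +16 =786
r91=1011011 pc5: +32 =818
r92=1011100 pc4: +16 =834
r93=1011101 pc5: +32 =866
r94=1011110 pc5: +32 =898
r95=1011111 pc6: +64 =962
r96=1100000 pc2: +4 =966
r97=1100001 pc3: +8 =974
r98=1100010 pc3: +8 =982
r99=1100011 pc4: +16 =998
r100=1100100 pc3: +8 =1006
r101=1100101 pc4: +16 =1022
r102=1100110 pc4: +16 =1038
r103=1100111 pc5: +32 =1070
r104=1101000 pc3: +8 =1078

Answer: 1078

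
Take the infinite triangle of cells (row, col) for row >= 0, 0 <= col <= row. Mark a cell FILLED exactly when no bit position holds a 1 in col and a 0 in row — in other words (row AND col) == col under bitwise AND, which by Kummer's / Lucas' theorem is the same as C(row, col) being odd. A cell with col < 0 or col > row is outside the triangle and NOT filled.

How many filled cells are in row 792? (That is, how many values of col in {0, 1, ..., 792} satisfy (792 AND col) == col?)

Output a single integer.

792 in binary = 1100011000
popcount(792) = number of 1-bits in 1100011000 = 4
A col c satisfies (792 AND c) == c iff every set bit of c is also set in 792; each of the 4 set bits of 792 can independently be on or off in c.
count = 2^4 = 16

Answer: 16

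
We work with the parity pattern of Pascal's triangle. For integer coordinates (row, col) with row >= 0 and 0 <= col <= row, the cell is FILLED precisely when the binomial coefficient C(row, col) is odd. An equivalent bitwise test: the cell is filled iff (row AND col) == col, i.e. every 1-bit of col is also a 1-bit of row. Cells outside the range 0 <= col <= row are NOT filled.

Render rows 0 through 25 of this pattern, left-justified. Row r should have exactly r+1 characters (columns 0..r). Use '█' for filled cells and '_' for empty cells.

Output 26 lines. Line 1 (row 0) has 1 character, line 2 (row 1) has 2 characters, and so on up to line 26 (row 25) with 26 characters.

Answer: █
██
█_█
████
█___█
██__██
█_█_█_█
████████
█_______█
██______██
█_█_____█_█
████____████
█___█___█___█
██__██__██__██
█_█_█_█_█_█_█_█
████████████████
█_______________█
██______________██
█_█_____________█_█
████____________████
█___█___________█___█
██__██__________██__██
█_█_█_█_________█_█_█_█
████████________████████
█_______█_______█_______█
██______██______██______██

Derivation:
r0=0: █
r1=1: ██
r2=10: █_█
r3=11: ████
r4=100: █___█
r5=101: ██__██
r6=110: █_█_█_█
r7=111: ████████
r8=1000: █_______█
r9=1001: ██______██
r10=1010: █_█_____█_█
r11=1011: ████____████
r12=1100: █___█___█___█
r13=1101: ██__██__██__██
r14=1110: █_█_█_█_█_█_█_█
r15=1111: ████████████████
r16=10000: █_______________█
r17=10001: ██______________██
r18=10010: █_█_____________█_█
r19=10011: ████____________████
r20=10100: █___█___________█___█
r21=10101: ██__██__________██__██
r22=10110: █_█_█_█_________█_█_█_█
r23=10111: ████████________████████
r24=11000: █_______█_______█_______█
r25=11001: ██______██______██______██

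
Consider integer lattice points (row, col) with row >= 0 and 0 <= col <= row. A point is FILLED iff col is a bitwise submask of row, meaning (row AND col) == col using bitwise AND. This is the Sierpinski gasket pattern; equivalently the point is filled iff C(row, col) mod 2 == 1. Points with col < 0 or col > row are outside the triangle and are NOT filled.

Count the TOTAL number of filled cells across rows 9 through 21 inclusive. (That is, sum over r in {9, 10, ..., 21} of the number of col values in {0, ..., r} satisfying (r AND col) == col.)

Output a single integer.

Answer: 82

Derivation:
r9=1001 pc2: +4 =4
r10=1010 pc2: +4 =8
r11=1011 pc3: +8 =16
r12=1100 pc2: +4 =20
r13=1101 pc3: +8 =28
r14=1110 pc3: +8 =36
r15=1111 pc4: +16 =52
r16=10000 pc1: +2 =54
r17=10001 pc2: +4 =58
r18=10010 pc2: +4 =62
r19=10011 pc3: +8 =70
r20=10100 pc2: +4 =74
r21=10101 pc3: +8 =82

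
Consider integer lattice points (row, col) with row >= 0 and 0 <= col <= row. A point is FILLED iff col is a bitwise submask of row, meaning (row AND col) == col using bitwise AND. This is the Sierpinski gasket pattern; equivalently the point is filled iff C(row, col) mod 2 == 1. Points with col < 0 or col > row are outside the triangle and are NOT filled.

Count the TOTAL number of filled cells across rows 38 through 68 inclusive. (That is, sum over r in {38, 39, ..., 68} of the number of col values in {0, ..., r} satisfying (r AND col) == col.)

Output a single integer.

r38=100110 pc3: +8 =8
r39=100111 pc4: +16 =24
r40=101000 pc2: +4 =28
r41=101001 pc3: +8 =36
r42=101010 pc3: +8 =44
r43=101011 pc4: +16 =60
r44=101100 pc3: +8 =68
r45=101101 pc4: +16 =84
r46=101110 pc4: +16 =100
r47=101111 pc5: +32 =132
r48=110000 pc2: +4 =136
r49=110001 pc3: +8 =144
r50=110010 pc3: +8 =152
r51=110011 pc4: +16 =168
r52=110100 pc3: +8 =176
r53=110101 pc4: +16 =192
r54=110110 pc4: +16 =208
r55=110111 pc5: +32 =240
r56=111000 pc3: +8 =248
r57=111001 pc4: +16 =264
r58=111010 pc4: +16 =280
r59=111011 pc5: +32 =312
r60=111100 pc4: +16 =328
r61=111101 pc5: +32 =360
r62=111110 pc5: +32 =392
r63=111111 pc6: +64 =456
r64=1000000 pc1: +2 =458
r65=1000001 pc2: +4 =462
r66=1000010 pc2: +4 =466
r67=1000011 pc3: +8 =474
r68=1000100 pc2: +4 =478

Answer: 478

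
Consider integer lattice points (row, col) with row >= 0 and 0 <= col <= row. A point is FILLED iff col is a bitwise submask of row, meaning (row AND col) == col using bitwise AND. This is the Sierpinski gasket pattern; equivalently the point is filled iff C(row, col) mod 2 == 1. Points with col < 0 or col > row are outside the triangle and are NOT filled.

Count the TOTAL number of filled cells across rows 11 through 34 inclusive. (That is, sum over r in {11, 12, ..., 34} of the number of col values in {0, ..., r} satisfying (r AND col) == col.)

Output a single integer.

Answer: 216

Derivation:
r11=1011 pc3: +8 =8
r12=1100 pc2: +4 =12
r13=1101 pc3: +8 =20
r14=1110 pc3: +8 =28
r15=1111 pc4: +16 =44
r16=10000 pc1: +2 =46
r17=10001 pc2: +4 =50
r18=10010 pc2: +4 =54
r19=10011 pc3: +8 =62
r20=10100 pc2: +4 =66
r21=10101 pc3: +8 =74
r22=10110 pc3: +8 =82
r23=10111 pc4: +16 =98
r24=11000 pc2: +4 =102
r25=11001 pc3: +8 =110
r26=11010 pc3: +8 =118
r27=11011 pc4: +16 =134
r28=11100 pc3: +8 =142
r29=11101 pc4: +16 =158
r30=11110 pc4: +16 =174
r31=11111 pc5: +32 =206
r32=100000 pc1: +2 =208
r33=100001 pc2: +4 =212
r34=100010 pc2: +4 =216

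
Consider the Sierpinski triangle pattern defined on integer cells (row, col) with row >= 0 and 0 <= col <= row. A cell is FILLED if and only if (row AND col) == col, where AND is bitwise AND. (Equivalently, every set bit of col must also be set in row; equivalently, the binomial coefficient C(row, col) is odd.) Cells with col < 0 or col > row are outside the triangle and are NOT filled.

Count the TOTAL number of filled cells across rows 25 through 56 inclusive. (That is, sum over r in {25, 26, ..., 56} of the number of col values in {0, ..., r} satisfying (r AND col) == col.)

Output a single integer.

Answer: 382

Derivation:
r25=11001 pc3: +8 =8
r26=11010 pc3: +8 =16
r27=11011 pc4: +16 =32
r28=11100 pc3: +8 =40
r29=11101 pc4: +16 =56
r30=11110 pc4: +16 =72
r31=11111 pc5: +32 =104
r32=100000 pc1: +2 =106
r33=100001 pc2: +4 =110
r34=100010 pc2: +4 =114
r35=100011 pc3: +8 =122
r36=100100 pc2: +4 =126
r37=100101 pc3: +8 =134
r38=100110 pc3: +8 =142
r39=100111 pc4: +16 =158
r40=101000 pc2: +4 =162
r41=101001 pc3: +8 =170
r42=101010 pc3: +8 =178
r43=101011 pc4: +16 =194
r44=101100 pc3: +8 =202
r45=101101 pc4: +16 =218
r46=101110 pc4: +16 =234
r47=101111 pc5: +32 =266
r48=110000 pc2: +4 =270
r49=110001 pc3: +8 =278
r50=110010 pc3: +8 =286
r51=110011 pc4: +16 =302
r52=110100 pc3: +8 =310
r53=110101 pc4: +16 =326
r54=110110 pc4: +16 =342
r55=110111 pc5: +32 =374
r56=111000 pc3: +8 =382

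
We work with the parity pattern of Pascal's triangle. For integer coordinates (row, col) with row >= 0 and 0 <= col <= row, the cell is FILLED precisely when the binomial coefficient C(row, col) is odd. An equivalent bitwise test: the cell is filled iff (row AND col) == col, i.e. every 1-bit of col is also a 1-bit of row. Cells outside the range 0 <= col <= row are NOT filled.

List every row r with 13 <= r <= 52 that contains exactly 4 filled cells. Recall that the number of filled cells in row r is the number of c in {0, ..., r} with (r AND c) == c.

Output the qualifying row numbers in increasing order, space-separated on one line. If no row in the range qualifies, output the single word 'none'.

Row r has 2^popcount(r) filled cells, so we need popcount(r) = log2(4) = 2.
Scan r = 13..52 and keep those with exactly 2 one-bits:
r=13=1101 popcount=3 -> skip
r=14=1110 popcount=3 -> skip
r=15=1111 popcount=4 -> skip
r=16=10000 popcount=1 -> skip
r=17=10001 popcount=2 -> KEEP
r=18=10010 popcount=2 -> KEEP
r=19=10011 popcount=3 -> skip
r=20=10100 popcount=2 -> KEEP
r=21=10101 popcount=3 -> skip
r=22=10110 popcount=3 -> skip
r=23=10111 popcount=4 -> skip
r=24=11000 popcount=2 -> KEEP
r=25=11001 popcount=3 -> skip
r=26=11010 popcount=3 -> skip
r=27=11011 popcount=4 -> skip
r=28=11100 popcount=3 -> skip
r=29=11101 popcount=4 -> skip
r=30=11110 popcount=4 -> skip
r=31=11111 popcount=5 -> skip
r=32=100000 popcount=1 -> skip
r=33=100001 popcount=2 -> KEEP
r=34=100010 popcount=2 -> KEEP
r=35=100011 popcount=3 -> skip
r=36=100100 popcount=2 -> KEEP
r=37=100101 popcount=3 -> skip
r=38=100110 popcount=3 -> skip
r=39=100111 popcount=4 -> skip
r=40=101000 popcount=2 -> KEEP
r=41=101001 popcount=3 -> skip
r=42=101010 popcount=3 -> skip
r=43=101011 popcount=4 -> skip
r=44=101100 popcount=3 -> skip
r=45=101101 popcount=4 -> skip
r=46=101110 popcount=4 -> skip
r=47=101111 popcount=5 -> skip
r=48=110000 popcount=2 -> KEEP
r=49=110001 popcount=3 -> skip
r=50=110010 popcount=3 -> skip
r=51=110011 popcount=4 -> skip
r=52=110100 popcount=3 -> skip
Kept rows: 17 18 20 24 33 34 36 40 48

Answer: 17 18 20 24 33 34 36 40 48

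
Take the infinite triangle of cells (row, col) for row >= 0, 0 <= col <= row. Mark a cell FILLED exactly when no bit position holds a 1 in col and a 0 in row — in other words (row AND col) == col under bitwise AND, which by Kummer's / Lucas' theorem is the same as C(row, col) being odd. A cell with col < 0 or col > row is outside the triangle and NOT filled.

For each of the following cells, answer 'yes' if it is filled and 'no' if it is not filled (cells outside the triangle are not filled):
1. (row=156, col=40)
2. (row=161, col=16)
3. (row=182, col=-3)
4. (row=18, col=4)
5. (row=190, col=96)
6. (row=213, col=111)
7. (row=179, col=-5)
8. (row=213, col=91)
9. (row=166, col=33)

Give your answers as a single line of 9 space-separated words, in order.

(156,40): row=0b10011100, col=0b101000, row AND col = 0b1000 = 8; 8 != 40 -> empty
(161,16): row=0b10100001, col=0b10000, row AND col = 0b0 = 0; 0 != 16 -> empty
(182,-3): col outside [0, 182] -> not filled
(18,4): row=0b10010, col=0b100, row AND col = 0b0 = 0; 0 != 4 -> empty
(190,96): row=0b10111110, col=0b1100000, row AND col = 0b100000 = 32; 32 != 96 -> empty
(213,111): row=0b11010101, col=0b1101111, row AND col = 0b1000101 = 69; 69 != 111 -> empty
(179,-5): col outside [0, 179] -> not filled
(213,91): row=0b11010101, col=0b1011011, row AND col = 0b1010001 = 81; 81 != 91 -> empty
(166,33): row=0b10100110, col=0b100001, row AND col = 0b100000 = 32; 32 != 33 -> empty

Answer: no no no no no no no no no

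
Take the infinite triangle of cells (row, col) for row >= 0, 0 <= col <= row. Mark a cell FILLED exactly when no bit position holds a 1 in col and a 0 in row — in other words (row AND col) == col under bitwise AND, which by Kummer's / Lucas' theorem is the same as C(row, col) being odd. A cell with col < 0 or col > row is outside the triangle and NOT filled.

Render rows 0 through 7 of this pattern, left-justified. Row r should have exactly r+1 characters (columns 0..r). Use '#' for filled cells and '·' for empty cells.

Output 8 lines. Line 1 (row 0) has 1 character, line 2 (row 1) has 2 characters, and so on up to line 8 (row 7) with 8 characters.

Answer: #
##
#·#
####
#···#
##··##
#·#·#·#
########

Derivation:
r0=0: #
r1=1: ##
r2=10: #·#
r3=11: ####
r4=100: #···#
r5=101: ##··##
r6=110: #·#·#·#
r7=111: ########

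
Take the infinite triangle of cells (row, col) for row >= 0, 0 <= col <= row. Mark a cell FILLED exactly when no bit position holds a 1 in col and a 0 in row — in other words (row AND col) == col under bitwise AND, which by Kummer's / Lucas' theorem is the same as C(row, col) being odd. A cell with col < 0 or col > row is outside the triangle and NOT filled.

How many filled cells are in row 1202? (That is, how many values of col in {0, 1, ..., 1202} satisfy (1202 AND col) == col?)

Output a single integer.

1202 in binary = 10010110010
popcount(1202) = number of 1-bits in 10010110010 = 5
A col c satisfies (1202 AND c) == c iff every set bit of c is also set in 1202; each of the 5 set bits of 1202 can independently be on or off in c.
count = 2^5 = 32

Answer: 32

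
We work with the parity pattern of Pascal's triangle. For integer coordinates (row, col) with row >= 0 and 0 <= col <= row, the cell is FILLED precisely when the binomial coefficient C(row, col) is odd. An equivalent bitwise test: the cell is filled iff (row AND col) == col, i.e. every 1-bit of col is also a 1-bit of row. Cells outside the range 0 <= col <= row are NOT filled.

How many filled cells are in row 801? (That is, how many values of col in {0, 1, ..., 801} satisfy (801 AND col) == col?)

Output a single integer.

801 in binary = 1100100001
popcount(801) = number of 1-bits in 1100100001 = 4
A col c satisfies (801 AND c) == c iff every set bit of c is also set in 801; each of the 4 set bits of 801 can independently be on or off in c.
count = 2^4 = 16

Answer: 16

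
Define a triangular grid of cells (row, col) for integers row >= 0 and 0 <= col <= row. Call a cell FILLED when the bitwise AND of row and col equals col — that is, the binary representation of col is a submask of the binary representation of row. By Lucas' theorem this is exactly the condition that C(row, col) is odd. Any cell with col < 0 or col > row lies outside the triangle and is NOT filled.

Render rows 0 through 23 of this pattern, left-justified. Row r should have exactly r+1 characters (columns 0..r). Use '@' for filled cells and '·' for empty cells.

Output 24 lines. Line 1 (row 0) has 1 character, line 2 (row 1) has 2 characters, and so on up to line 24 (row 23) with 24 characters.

r0=0: @
r1=1: @@
r2=10: @·@
r3=11: @@@@
r4=100: @···@
r5=101: @@··@@
r6=110: @·@·@·@
r7=111: @@@@@@@@
r8=1000: @·······@
r9=1001: @@······@@
r10=1010: @·@·····@·@
r11=1011: @@@@····@@@@
r12=1100: @···@···@···@
r13=1101: @@··@@··@@··@@
r14=1110: @·@·@·@·@·@·@·@
r15=1111: @@@@@@@@@@@@@@@@
r16=10000: @···············@
r17=10001: @@··············@@
r18=10010: @·@·············@·@
r19=10011: @@@@············@@@@
r20=10100: @···@···········@···@
r21=10101: @@··@@··········@@··@@
r22=10110: @·@·@·@·········@·@·@·@
r23=10111: @@@@@@@@········@@@@@@@@

Answer: @
@@
@·@
@@@@
@···@
@@··@@
@·@·@·@
@@@@@@@@
@·······@
@@······@@
@·@·····@·@
@@@@····@@@@
@···@···@···@
@@··@@··@@··@@
@·@·@·@·@·@·@·@
@@@@@@@@@@@@@@@@
@···············@
@@··············@@
@·@·············@·@
@@@@············@@@@
@···@···········@···@
@@··@@··········@@··@@
@·@·@·@·········@·@·@·@
@@@@@@@@········@@@@@@@@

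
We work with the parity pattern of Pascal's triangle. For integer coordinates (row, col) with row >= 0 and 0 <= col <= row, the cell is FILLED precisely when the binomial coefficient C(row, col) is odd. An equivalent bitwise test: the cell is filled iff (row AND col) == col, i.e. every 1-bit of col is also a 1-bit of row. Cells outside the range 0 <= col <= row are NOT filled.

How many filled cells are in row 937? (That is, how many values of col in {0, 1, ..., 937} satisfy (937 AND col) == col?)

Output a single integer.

937 in binary = 1110101001
popcount(937) = number of 1-bits in 1110101001 = 6
A col c satisfies (937 AND c) == c iff every set bit of c is also set in 937; each of the 6 set bits of 937 can independently be on or off in c.
count = 2^6 = 64

Answer: 64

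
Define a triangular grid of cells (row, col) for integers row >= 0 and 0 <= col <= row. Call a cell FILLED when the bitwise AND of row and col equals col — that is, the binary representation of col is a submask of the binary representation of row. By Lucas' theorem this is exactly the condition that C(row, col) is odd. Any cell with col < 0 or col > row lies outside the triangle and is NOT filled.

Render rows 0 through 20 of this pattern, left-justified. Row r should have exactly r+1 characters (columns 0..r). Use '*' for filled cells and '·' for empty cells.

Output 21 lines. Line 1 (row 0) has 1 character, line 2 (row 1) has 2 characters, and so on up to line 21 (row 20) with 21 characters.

Answer: *
**
*·*
****
*···*
**··**
*·*·*·*
********
*·······*
**······**
*·*·····*·*
****····****
*···*···*···*
**··**··**··**
*·*·*·*·*·*·*·*
****************
*···············*
**··············**
*·*·············*·*
****············****
*···*···········*···*

Derivation:
r0=0: *
r1=1: **
r2=10: *·*
r3=11: ****
r4=100: *···*
r5=101: **··**
r6=110: *·*·*·*
r7=111: ********
r8=1000: *·······*
r9=1001: **······**
r10=1010: *·*·····*·*
r11=1011: ****····****
r12=1100: *···*···*···*
r13=1101: **··**··**··**
r14=1110: *·*·*·*·*·*·*·*
r15=1111: ****************
r16=10000: *···············*
r17=10001: **··············**
r18=10010: *·*·············*·*
r19=10011: ****············****
r20=10100: *···*···········*···*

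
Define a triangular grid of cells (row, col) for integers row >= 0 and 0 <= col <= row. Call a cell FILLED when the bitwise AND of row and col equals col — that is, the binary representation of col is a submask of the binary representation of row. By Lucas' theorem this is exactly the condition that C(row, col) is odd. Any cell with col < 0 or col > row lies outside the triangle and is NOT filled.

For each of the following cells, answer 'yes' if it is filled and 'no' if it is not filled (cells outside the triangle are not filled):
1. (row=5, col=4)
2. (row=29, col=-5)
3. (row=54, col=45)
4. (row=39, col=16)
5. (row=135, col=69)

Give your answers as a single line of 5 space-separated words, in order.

Answer: yes no no no no

Derivation:
(5,4): row=0b101, col=0b100, row AND col = 0b100 = 4; 4 == 4 -> filled
(29,-5): col outside [0, 29] -> not filled
(54,45): row=0b110110, col=0b101101, row AND col = 0b100100 = 36; 36 != 45 -> empty
(39,16): row=0b100111, col=0b10000, row AND col = 0b0 = 0; 0 != 16 -> empty
(135,69): row=0b10000111, col=0b1000101, row AND col = 0b101 = 5; 5 != 69 -> empty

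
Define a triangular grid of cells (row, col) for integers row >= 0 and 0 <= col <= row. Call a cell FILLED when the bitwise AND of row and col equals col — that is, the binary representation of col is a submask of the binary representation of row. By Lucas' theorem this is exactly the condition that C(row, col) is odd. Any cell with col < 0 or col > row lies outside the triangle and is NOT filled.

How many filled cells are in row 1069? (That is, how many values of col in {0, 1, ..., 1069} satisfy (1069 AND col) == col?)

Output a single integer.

1069 in binary = 10000101101
popcount(1069) = number of 1-bits in 10000101101 = 5
A col c satisfies (1069 AND c) == c iff every set bit of c is also set in 1069; each of the 5 set bits of 1069 can independently be on or off in c.
count = 2^5 = 32

Answer: 32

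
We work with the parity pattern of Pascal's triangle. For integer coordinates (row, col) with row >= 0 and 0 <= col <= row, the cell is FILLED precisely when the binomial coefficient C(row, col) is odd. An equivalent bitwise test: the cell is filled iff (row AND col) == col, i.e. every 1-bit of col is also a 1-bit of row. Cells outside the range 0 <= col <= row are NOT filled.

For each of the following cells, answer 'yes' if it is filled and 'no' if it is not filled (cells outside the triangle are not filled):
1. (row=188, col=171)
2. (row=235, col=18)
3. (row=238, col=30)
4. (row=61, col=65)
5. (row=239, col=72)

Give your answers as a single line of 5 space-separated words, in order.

Answer: no no no no yes

Derivation:
(188,171): row=0b10111100, col=0b10101011, row AND col = 0b10101000 = 168; 168 != 171 -> empty
(235,18): row=0b11101011, col=0b10010, row AND col = 0b10 = 2; 2 != 18 -> empty
(238,30): row=0b11101110, col=0b11110, row AND col = 0b1110 = 14; 14 != 30 -> empty
(61,65): col outside [0, 61] -> not filled
(239,72): row=0b11101111, col=0b1001000, row AND col = 0b1001000 = 72; 72 == 72 -> filled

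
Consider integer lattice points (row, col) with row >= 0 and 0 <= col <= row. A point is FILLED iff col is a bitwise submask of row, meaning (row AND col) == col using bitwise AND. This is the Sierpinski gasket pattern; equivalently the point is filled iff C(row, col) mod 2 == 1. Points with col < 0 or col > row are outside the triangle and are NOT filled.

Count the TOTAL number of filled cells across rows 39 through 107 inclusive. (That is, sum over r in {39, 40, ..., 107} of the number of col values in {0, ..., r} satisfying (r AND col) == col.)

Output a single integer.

Answer: 1114

Derivation:
r39=100111 pc4: +16 =16
r40=101000 pc2: +4 =20
r41=101001 pc3: +8 =28
r42=101010 pc3: +8 =36
r43=101011 pc4: +16 =52
r44=101100 pc3: +8 =60
r45=101101 pc4: +16 =76
r46=101110 pc4: +16 =92
r47=101111 pc5: +32 =124
r48=110000 pc2: +4 =128
r49=110001 pc3: +8 =136
r50=110010 pc3: +8 =144
r51=110011 pc4: +16 =160
r52=110100 pc3: +8 =168
r53=110101 pc4: +16 =184
r54=110110 pc4: +16 =200
r55=110111 pc5: +32 =232
r56=111000 pc3: +8 =240
r57=111001 pc4: +16 =256
r58=111010 pc4: +16 =272
r59=111011 pc5: +32 =304
r60=111100 pc4: +16 =320
r61=111101 pc5: +32 =352
r62=111110 pc5: +32 =384
r63=111111 pc6: +64 =448
r64=1000000 pc1: +2 =450
r65=1000001 pc2: +4 =454
r66=1000010 pc2: +4 =458
r67=1000011 pc3: +8 =466
r68=1000100 pc2: +4 =470
r69=1000101 pc3: +8 =478
r70=1000110 pc3: +8 =486
r71=1000111 pc4: +16 =502
r72=1001000 pc2: +4 =506
r73=1001001 pc3: +8 =514
r74=1001010 pc3: +8 =522
r75=1001011 pc4: +16 =538
r76=1001100 pc3: +8 =546
r77=1001101 pc4: +16 =562
r78=1001110 pc4: +16 =578
r79=1001111 pc5: +32 =610
r80=1010000 pc2: +4 =614
r81=1010001 pc3: +8 =622
r82=1010010 pc3: +8 =630
r83=1010011 pc4: +16 =646
r84=1010100 pc3: +8 =654
r85=1010101 pc4: +16 =670
r86=1010110 pc4: +16 =686
r87=1010111 pc5: +32 =718
r88=1011000 pc3: +8 =726
r89=1011001 pc4: +16 =742
r90=1011010 pc4: +16 =758
r91=1011011 pc5: +32 =790
r92=1011100 pc4: +16 =806
r93=1011101 pc5: +32 =838
r94=1011110 pc5: +32 =870
r95=1011111 pc6: +64 =934
r96=1100000 pc2: +4 =938
r97=1100001 pc3: +8 =946
r98=1100010 pc3: +8 =954
r99=1100011 pc4: +16 =970
r100=1100100 pc3: +8 =978
r101=1100101 pc4: +16 =994
r102=1100110 pc4: +16 =1010
r103=1100111 pc5: +32 =1042
r104=1101000 pc3: +8 =1050
r105=1101001 pc4: +16 =1066
r106=1101010 pc4: +16 =1082
r107=1101011 pc5: +32 =1114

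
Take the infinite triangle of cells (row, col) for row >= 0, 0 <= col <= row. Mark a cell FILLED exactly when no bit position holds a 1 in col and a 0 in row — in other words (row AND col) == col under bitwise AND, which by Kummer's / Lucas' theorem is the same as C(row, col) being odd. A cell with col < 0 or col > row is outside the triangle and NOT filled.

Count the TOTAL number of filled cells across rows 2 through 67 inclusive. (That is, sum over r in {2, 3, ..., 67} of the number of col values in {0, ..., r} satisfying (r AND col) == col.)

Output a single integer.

r2=10 pc1: +2 =2
r3=11 pc2: +4 =6
r4=100 pc1: +2 =8
r5=101 pc2: +4 =12
r6=110 pc2: +4 =16
r7=111 pc3: +8 =24
r8=1000 pc1: +2 =26
r9=1001 pc2: +4 =30
r10=1010 pc2: +4 =34
r11=1011 pc3: +8 =42
r12=1100 pc2: +4 =46
r13=1101 pc3: +8 =54
r14=1110 pc3: +8 =62
r15=1111 pc4: +16 =78
r16=10000 pc1: +2 =80
r17=10001 pc2: +4 =84
r18=10010 pc2: +4 =88
r19=10011 pc3: +8 =96
r20=10100 pc2: +4 =100
r21=10101 pc3: +8 =108
r22=10110 pc3: +8 =116
r23=10111 pc4: +16 =132
r24=11000 pc2: +4 =136
r25=11001 pc3: +8 =144
r26=11010 pc3: +8 =152
r27=11011 pc4: +16 =168
r28=11100 pc3: +8 =176
r29=11101 pc4: +16 =192
r30=11110 pc4: +16 =208
r31=11111 pc5: +32 =240
r32=100000 pc1: +2 =242
r33=100001 pc2: +4 =246
r34=100010 pc2: +4 =250
r35=100011 pc3: +8 =258
r36=100100 pc2: +4 =262
r37=100101 pc3: +8 =270
r38=100110 pc3: +8 =278
r39=100111 pc4: +16 =294
r40=101000 pc2: +4 =298
r41=101001 pc3: +8 =306
r42=101010 pc3: +8 =314
r43=101011 pc4: +16 =330
r44=101100 pc3: +8 =338
r45=101101 pc4: +16 =354
r46=101110 pc4: +16 =370
r47=101111 pc5: +32 =402
r48=110000 pc2: +4 =406
r49=110001 pc3: +8 =414
r50=110010 pc3: +8 =422
r51=110011 pc4: +16 =438
r52=110100 pc3: +8 =446
r53=110101 pc4: +16 =462
r54=110110 pc4: +16 =478
r55=110111 pc5: +32 =510
r56=111000 pc3: +8 =518
r57=111001 pc4: +16 =534
r58=111010 pc4: +16 =550
r59=111011 pc5: +32 =582
r60=111100 pc4: +16 =598
r61=111101 pc5: +32 =630
r62=111110 pc5: +32 =662
r63=111111 pc6: +64 =726
r64=1000000 pc1: +2 =728
r65=1000001 pc2: +4 =732
r66=1000010 pc2: +4 =736
r67=1000011 pc3: +8 =744

Answer: 744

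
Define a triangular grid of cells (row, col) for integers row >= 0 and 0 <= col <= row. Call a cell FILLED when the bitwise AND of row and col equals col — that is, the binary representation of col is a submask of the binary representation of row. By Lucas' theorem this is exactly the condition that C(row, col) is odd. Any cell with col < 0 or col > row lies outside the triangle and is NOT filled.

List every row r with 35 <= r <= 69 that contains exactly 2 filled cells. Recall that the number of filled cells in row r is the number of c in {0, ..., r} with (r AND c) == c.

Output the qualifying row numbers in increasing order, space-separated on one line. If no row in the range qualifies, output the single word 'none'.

Row r has 2^popcount(r) filled cells, so we need popcount(r) = log2(2) = 1.
Scan r = 35..69 and keep those with exactly 1 one-bits:
r=35=100011 popcount=3 -> skip
r=36=100100 popcount=2 -> skip
r=37=100101 popcount=3 -> skip
r=38=100110 popcount=3 -> skip
r=39=100111 popcount=4 -> skip
r=40=101000 popcount=2 -> skip
r=41=101001 popcount=3 -> skip
r=42=101010 popcount=3 -> skip
r=43=101011 popcount=4 -> skip
r=44=101100 popcount=3 -> skip
r=45=101101 popcount=4 -> skip
r=46=101110 popcount=4 -> skip
r=47=101111 popcount=5 -> skip
r=48=110000 popcount=2 -> skip
r=49=110001 popcount=3 -> skip
r=50=110010 popcount=3 -> skip
r=51=110011 popcount=4 -> skip
r=52=110100 popcount=3 -> skip
r=53=110101 popcount=4 -> skip
r=54=110110 popcount=4 -> skip
r=55=110111 popcount=5 -> skip
r=56=111000 popcount=3 -> skip
r=57=111001 popcount=4 -> skip
r=58=111010 popcount=4 -> skip
r=59=111011 popcount=5 -> skip
r=60=111100 popcount=4 -> skip
r=61=111101 popcount=5 -> skip
r=62=111110 popcount=5 -> skip
r=63=111111 popcount=6 -> skip
r=64=1000000 popcount=1 -> KEEP
r=65=1000001 popcount=2 -> skip
r=66=1000010 popcount=2 -> skip
r=67=1000011 popcount=3 -> skip
r=68=1000100 popcount=2 -> skip
r=69=1000101 popcount=3 -> skip
Kept rows: 64

Answer: 64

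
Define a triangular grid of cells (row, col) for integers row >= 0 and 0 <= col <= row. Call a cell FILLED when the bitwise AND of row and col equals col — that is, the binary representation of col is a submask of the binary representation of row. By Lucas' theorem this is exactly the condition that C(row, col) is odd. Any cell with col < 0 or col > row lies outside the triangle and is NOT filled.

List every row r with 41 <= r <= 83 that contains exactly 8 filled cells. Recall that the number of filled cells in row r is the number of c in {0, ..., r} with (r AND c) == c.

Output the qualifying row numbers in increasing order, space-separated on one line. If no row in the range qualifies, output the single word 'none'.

Row r has 2^popcount(r) filled cells, so we need popcount(r) = log2(8) = 3.
Scan r = 41..83 and keep those with exactly 3 one-bits:
r=41=101001 popcount=3 -> KEEP
r=42=101010 popcount=3 -> KEEP
r=43=101011 popcount=4 -> skip
r=44=101100 popcount=3 -> KEEP
r=45=101101 popcount=4 -> skip
r=46=101110 popcount=4 -> skip
r=47=101111 popcount=5 -> skip
r=48=110000 popcount=2 -> skip
r=49=110001 popcount=3 -> KEEP
r=50=110010 popcount=3 -> KEEP
r=51=110011 popcount=4 -> skip
r=52=110100 popcount=3 -> KEEP
r=53=110101 popcount=4 -> skip
r=54=110110 popcount=4 -> skip
r=55=110111 popcount=5 -> skip
r=56=111000 popcount=3 -> KEEP
r=57=111001 popcount=4 -> skip
r=58=111010 popcount=4 -> skip
r=59=111011 popcount=5 -> skip
r=60=111100 popcount=4 -> skip
r=61=111101 popcount=5 -> skip
r=62=111110 popcount=5 -> skip
r=63=111111 popcount=6 -> skip
r=64=1000000 popcount=1 -> skip
r=65=1000001 popcount=2 -> skip
r=66=1000010 popcount=2 -> skip
r=67=1000011 popcount=3 -> KEEP
r=68=1000100 popcount=2 -> skip
r=69=1000101 popcount=3 -> KEEP
r=70=1000110 popcount=3 -> KEEP
r=71=1000111 popcount=4 -> skip
r=72=1001000 popcount=2 -> skip
r=73=1001001 popcount=3 -> KEEP
r=74=1001010 popcount=3 -> KEEP
r=75=1001011 popcount=4 -> skip
r=76=1001100 popcount=3 -> KEEP
r=77=1001101 popcount=4 -> skip
r=78=1001110 popcount=4 -> skip
r=79=1001111 popcount=5 -> skip
r=80=1010000 popcount=2 -> skip
r=81=1010001 popcount=3 -> KEEP
r=82=1010010 popcount=3 -> KEEP
r=83=1010011 popcount=4 -> skip
Kept rows: 41 42 44 49 50 52 56 67 69 70 73 74 76 81 82

Answer: 41 42 44 49 50 52 56 67 69 70 73 74 76 81 82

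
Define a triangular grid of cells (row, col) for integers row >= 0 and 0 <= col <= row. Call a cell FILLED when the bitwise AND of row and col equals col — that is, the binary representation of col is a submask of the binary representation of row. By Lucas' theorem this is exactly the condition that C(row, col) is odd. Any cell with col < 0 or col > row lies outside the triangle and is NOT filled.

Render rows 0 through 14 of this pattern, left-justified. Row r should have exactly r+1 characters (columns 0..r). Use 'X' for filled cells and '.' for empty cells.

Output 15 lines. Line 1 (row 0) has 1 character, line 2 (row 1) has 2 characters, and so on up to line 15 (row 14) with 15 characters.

r0=0: X
r1=1: XX
r2=10: X.X
r3=11: XXXX
r4=100: X...X
r5=101: XX..XX
r6=110: X.X.X.X
r7=111: XXXXXXXX
r8=1000: X.......X
r9=1001: XX......XX
r10=1010: X.X.....X.X
r11=1011: XXXX....XXXX
r12=1100: X...X...X...X
r13=1101: XX..XX..XX..XX
r14=1110: X.X.X.X.X.X.X.X

Answer: X
XX
X.X
XXXX
X...X
XX..XX
X.X.X.X
XXXXXXXX
X.......X
XX......XX
X.X.....X.X
XXXX....XXXX
X...X...X...X
XX..XX..XX..XX
X.X.X.X.X.X.X.X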